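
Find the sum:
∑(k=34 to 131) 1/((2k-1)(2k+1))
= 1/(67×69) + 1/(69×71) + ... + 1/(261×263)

Partial fractions: 1/((2k-1)(2k+1)) = (1/2)[1/(2k-1) - 1/(2k+1)]
The series telescopes:
= (1/2)[1/67 - 1/263]
= 98/17621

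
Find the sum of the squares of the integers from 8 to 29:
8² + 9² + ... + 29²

Use ∑_{k=1}^{n} k² = n(n+1)(2n+1)/6, then subtract the first 7 terms.
∑_{k=1}^{29} k² = 29×30×59/6 = 8555
∑_{k=1}^{7} k² = 7×8×15/6 = 140
∑_{k=8}^{29} k² = 8555 - 140 = 8415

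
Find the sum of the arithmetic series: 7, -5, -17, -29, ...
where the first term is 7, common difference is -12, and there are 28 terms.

Sₙ = n/2 × (first + last)
Last term = a + (n-1)d = 7 + (28-1)×(-12) = -317
S_28 = 28/2 × (7 + (-317))
S_28 = 28/2 × (-310) = -4340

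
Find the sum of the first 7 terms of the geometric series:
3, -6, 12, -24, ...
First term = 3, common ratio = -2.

Sₙ = a(1 - rⁿ) / (1 - r)
S_7 = 3(1 - (-2)^7) / (1 - (-2))
S_7 = 3(1 - (-128)) / (3)
S_7 = 129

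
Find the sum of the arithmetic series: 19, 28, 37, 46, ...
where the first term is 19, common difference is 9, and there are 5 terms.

Sₙ = n/2 × (first + last)
Last term = a + (n-1)d = 19 + (5-1)×9 = 55
S_5 = 5/2 × (19 + 55)
S_5 = 5/2 × 74 = 185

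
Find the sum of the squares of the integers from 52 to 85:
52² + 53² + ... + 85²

Use ∑_{k=1}^{n} k² = n(n+1)(2n+1)/6, then subtract the first 51 terms.
∑_{k=1}^{85} k² = 85×86×171/6 = 208335
∑_{k=1}^{51} k² = 51×52×103/6 = 45526
∑_{k=52}^{85} k² = 208335 - 45526 = 162809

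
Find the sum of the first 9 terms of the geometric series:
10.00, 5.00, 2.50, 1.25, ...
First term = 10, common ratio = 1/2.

Sₙ = a(1 - rⁿ) / (1 - r)
S_9 = 10(1 - (1/2)^9) / (1 - (1/2))
S_9 = 10(1 - (1/512)) / (1/2)
S_9 = 2555/128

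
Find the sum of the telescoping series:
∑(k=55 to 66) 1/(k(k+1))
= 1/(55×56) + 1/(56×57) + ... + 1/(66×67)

Partial fractions: 1/(k(k+1)) = 1/k - 1/(k+1)
The series telescopes:
= (1/55 - 1/56) + (1/56 - 1/57) + ... + (1/66 - 1/67)
= 1/55 - 1/67
= 12/3685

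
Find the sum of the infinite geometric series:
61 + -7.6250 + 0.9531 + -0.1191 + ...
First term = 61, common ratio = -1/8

For |r| < 1, S = a / (1 - r)
S = 61 / (1 - (-1/8))
S = 61 / (9/8)
S = 488/9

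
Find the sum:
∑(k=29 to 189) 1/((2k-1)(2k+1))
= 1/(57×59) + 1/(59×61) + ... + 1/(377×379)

Partial fractions: 1/((2k-1)(2k+1)) = (1/2)[1/(2k-1) - 1/(2k+1)]
The series telescopes:
= (1/2)[1/57 - 1/379]
= 161/21603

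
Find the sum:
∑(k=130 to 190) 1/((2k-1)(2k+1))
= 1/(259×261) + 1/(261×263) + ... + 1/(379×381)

Partial fractions: 1/((2k-1)(2k+1)) = (1/2)[1/(2k-1) - 1/(2k+1)]
The series telescopes:
= (1/2)[1/259 - 1/381]
= 61/98679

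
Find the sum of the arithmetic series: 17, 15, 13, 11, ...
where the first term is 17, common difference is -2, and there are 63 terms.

Sₙ = n/2 × (first + last)
Last term = a + (n-1)d = 17 + (63-1)×(-2) = -107
S_63 = 63/2 × (17 + (-107))
S_63 = 63/2 × (-90) = -2835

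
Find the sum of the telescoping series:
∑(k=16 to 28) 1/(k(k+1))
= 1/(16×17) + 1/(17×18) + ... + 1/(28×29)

Partial fractions: 1/(k(k+1)) = 1/k - 1/(k+1)
The series telescopes:
= (1/16 - 1/17) + (1/17 - 1/18) + ... + (1/28 - 1/29)
= 1/16 - 1/29
= 13/464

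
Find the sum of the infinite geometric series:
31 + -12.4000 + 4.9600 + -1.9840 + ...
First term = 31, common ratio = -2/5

For |r| < 1, S = a / (1 - r)
S = 31 / (1 - (-2/5))
S = 31 / (7/5)
S = 155/7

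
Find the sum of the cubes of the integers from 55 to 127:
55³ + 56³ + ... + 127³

Use ∑_{k=1}^{n} k³ = [n(n+1)/2]², then subtract the first 54 terms.
∑_{k=1}^{127} k³ = [127×128/2]² = 8128² = 66064384
∑_{k=1}^{54} k³ = [54×55/2]² = 1485² = 2205225
∑_{k=55}^{127} k³ = 66064384 - 2205225 = 63859159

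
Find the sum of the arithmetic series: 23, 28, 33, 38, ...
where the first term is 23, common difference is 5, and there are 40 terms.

Sₙ = n/2 × (first + last)
Last term = a + (n-1)d = 23 + (40-1)×5 = 218
S_40 = 40/2 × (23 + 218)
S_40 = 40/2 × 241 = 4820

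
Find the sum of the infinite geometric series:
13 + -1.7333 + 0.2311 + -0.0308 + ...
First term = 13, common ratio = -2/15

For |r| < 1, S = a / (1 - r)
S = 13 / (1 - (-2/15))
S = 13 / (17/15)
S = 195/17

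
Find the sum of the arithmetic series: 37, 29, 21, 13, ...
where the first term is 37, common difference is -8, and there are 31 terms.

Sₙ = n/2 × (first + last)
Last term = a + (n-1)d = 37 + (31-1)×(-8) = -203
S_31 = 31/2 × (37 + (-203))
S_31 = 31/2 × (-166) = -2573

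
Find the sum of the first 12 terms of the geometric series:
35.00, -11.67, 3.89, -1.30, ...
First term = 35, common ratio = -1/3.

Sₙ = a(1 - rⁿ) / (1 - r)
S_12 = 35(1 - (-1/3)^12) / (1 - (-1/3))
S_12 = 35(1 - (1/531441)) / (4/3)
S_12 = 4650100/177147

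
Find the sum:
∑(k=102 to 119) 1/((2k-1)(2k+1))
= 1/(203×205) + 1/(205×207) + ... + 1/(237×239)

Partial fractions: 1/((2k-1)(2k+1)) = (1/2)[1/(2k-1) - 1/(2k+1)]
The series telescopes:
= (1/2)[1/203 - 1/239]
= 18/48517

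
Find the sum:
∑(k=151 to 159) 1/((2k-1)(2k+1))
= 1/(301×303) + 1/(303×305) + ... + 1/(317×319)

Partial fractions: 1/((2k-1)(2k+1)) = (1/2)[1/(2k-1) - 1/(2k+1)]
The series telescopes:
= (1/2)[1/301 - 1/319]
= 9/96019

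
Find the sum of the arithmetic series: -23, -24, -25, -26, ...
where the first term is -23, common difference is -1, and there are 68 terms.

Sₙ = n/2 × (first + last)
Last term = a + (n-1)d = -23 + (68-1)×(-1) = -90
S_68 = 68/2 × (-23 + (-90))
S_68 = 68/2 × (-113) = -3842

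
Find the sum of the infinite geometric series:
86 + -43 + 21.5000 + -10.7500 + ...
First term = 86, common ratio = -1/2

For |r| < 1, S = a / (1 - r)
S = 86 / (1 - (-1/2))
S = 86 / (3/2)
S = 172/3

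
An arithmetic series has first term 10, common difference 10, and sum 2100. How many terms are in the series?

Using S = n/2 × [2a + (n-1)d]
2100 = n/2 × [2(10) + (n-1)(10)]
2100 = n/2 × [20 + 10n - 10]
4200 = n × [10 + 10n]
10n² + (10)n - 4200 = 0
Discriminant: Δ = (10)² - 4(10)(-4200) = 100 + 168000 = 168100
√Δ = 410
n = [-(10) + √Δ] / (2·10) = (-10 + 410) / 20 = 400 / 20 = 20
(The negative root is discarded since n must be a positive integer.)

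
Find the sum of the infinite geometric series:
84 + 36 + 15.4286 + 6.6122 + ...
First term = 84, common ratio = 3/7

For |r| < 1, S = a / (1 - r)
S = 84 / (1 - (3/7))
S = 84 / (4/7)
S = 147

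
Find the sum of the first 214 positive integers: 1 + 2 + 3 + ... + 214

Formula: ∑k = n(n+1)/2
= 214×215/2
= 46010/2
= 23005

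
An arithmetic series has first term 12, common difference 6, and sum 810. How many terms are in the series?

Using S = n/2 × [2a + (n-1)d]
810 = n/2 × [2(12) + (n-1)(6)]
810 = n/2 × [24 + 6n - 6]
1620 = n × [18 + 6n]
6n² + (18)n - 1620 = 0
Discriminant: Δ = (18)² - 4(6)(-1620) = 324 + 38880 = 39204
√Δ = 198
n = [-(18) + √Δ] / (2·6) = (-18 + 198) / 12 = 180 / 12 = 15
(The negative root is discarded since n must be a positive integer.)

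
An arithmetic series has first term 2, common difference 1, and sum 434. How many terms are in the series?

Using S = n/2 × [2a + (n-1)d]
434 = n/2 × [2(2) + (n-1)(1)]
434 = n/2 × [4 + 1n - 1]
868 = n × [3 + 1n]
1n² + (3)n - 868 = 0
Discriminant: Δ = (3)² - 4(1)(-868) = 9 + 3472 = 3481
√Δ = 59
n = [-(3) + √Δ] / (2·1) = (-3 + 59) / 2 = 56 / 2 = 28
(The negative root is discarded since n must be a positive integer.)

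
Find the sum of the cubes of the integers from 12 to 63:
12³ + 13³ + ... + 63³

Use ∑_{k=1}^{n} k³ = [n(n+1)/2]², then subtract the first 11 terms.
∑_{k=1}^{63} k³ = [63×64/2]² = 2016² = 4064256
∑_{k=1}^{11} k³ = [11×12/2]² = 66² = 4356
∑_{k=12}^{63} k³ = 4064256 - 4356 = 4059900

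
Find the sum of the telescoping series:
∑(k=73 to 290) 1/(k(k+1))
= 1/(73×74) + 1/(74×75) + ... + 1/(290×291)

Partial fractions: 1/(k(k+1)) = 1/k - 1/(k+1)
The series telescopes:
= (1/73 - 1/74) + (1/74 - 1/75) + ... + (1/290 - 1/291)
= 1/73 - 1/291
= 218/21243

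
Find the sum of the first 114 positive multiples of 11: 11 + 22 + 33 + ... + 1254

Factor out 11: = 11(1 + 2 + ... + 114) = 11 × n(n+1)/2
= 11 × 114×115/2
= 11 × 6555
= 72105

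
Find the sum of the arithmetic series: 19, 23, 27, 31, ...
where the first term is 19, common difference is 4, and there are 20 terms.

Sₙ = n/2 × (first + last)
Last term = a + (n-1)d = 19 + (20-1)×4 = 95
S_20 = 20/2 × (19 + 95)
S_20 = 20/2 × 114 = 1140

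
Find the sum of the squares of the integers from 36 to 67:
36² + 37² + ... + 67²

Use ∑_{k=1}^{n} k² = n(n+1)(2n+1)/6, then subtract the first 35 terms.
∑_{k=1}^{67} k² = 67×68×135/6 = 102510
∑_{k=1}^{35} k² = 35×36×71/6 = 14910
∑_{k=36}^{67} k² = 102510 - 14910 = 87600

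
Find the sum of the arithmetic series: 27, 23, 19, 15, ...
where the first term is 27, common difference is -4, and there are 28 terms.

Sₙ = n/2 × (first + last)
Last term = a + (n-1)d = 27 + (28-1)×(-4) = -81
S_28 = 28/2 × (27 + (-81))
S_28 = 28/2 × (-54) = -756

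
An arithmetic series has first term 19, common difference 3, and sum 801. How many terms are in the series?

Using S = n/2 × [2a + (n-1)d]
801 = n/2 × [2(19) + (n-1)(3)]
801 = n/2 × [38 + 3n - 3]
1602 = n × [35 + 3n]
3n² + (35)n - 1602 = 0
Discriminant: Δ = (35)² - 4(3)(-1602) = 1225 + 19224 = 20449
√Δ = 143
n = [-(35) + √Δ] / (2·3) = (-35 + 143) / 6 = 108 / 6 = 18
(The negative root is discarded since n must be a positive integer.)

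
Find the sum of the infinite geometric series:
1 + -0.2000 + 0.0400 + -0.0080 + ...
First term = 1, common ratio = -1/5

For |r| < 1, S = a / (1 - r)
S = 1 / (1 - (-1/5))
S = 1 / (6/5)
S = 5/6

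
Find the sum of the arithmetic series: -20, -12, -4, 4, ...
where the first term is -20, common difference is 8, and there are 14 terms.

Sₙ = n/2 × (first + last)
Last term = a + (n-1)d = -20 + (14-1)×8 = 84
S_14 = 14/2 × (-20 + 84)
S_14 = 14/2 × 64 = 448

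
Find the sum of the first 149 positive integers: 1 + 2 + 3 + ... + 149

Formula: ∑k = n(n+1)/2
= 149×150/2
= 22350/2
= 11175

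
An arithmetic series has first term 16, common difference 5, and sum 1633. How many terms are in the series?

Using S = n/2 × [2a + (n-1)d]
1633 = n/2 × [2(16) + (n-1)(5)]
1633 = n/2 × [32 + 5n - 5]
3266 = n × [27 + 5n]
5n² + (27)n - 3266 = 0
Discriminant: Δ = (27)² - 4(5)(-3266) = 729 + 65320 = 66049
√Δ = 257
n = [-(27) + √Δ] / (2·5) = (-27 + 257) / 10 = 230 / 10 = 23
(The negative root is discarded since n must be a positive integer.)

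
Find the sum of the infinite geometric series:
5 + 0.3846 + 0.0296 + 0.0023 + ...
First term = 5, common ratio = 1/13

For |r| < 1, S = a / (1 - r)
S = 5 / (1 - (1/13))
S = 5 / (12/13)
S = 65/12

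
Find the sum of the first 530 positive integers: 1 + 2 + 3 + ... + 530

Formula: ∑k = n(n+1)/2
= 530×531/2
= 281430/2
= 140715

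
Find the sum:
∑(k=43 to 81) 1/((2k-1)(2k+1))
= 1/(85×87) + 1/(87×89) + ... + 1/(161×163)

Partial fractions: 1/((2k-1)(2k+1)) = (1/2)[1/(2k-1) - 1/(2k+1)]
The series telescopes:
= (1/2)[1/85 - 1/163]
= 39/13855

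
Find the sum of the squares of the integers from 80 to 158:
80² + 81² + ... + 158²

Use ∑_{k=1}^{n} k² = n(n+1)(2n+1)/6, then subtract the first 79 terms.
∑_{k=1}^{158} k² = 158×159×317/6 = 1327279
∑_{k=1}^{79} k² = 79×80×159/6 = 167480
∑_{k=80}^{158} k² = 1327279 - 167480 = 1159799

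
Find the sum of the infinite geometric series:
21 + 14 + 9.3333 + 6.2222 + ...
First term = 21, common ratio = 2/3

For |r| < 1, S = a / (1 - r)
S = 21 / (1 - (2/3))
S = 21 / (1/3)
S = 63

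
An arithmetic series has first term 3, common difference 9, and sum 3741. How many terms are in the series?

Using S = n/2 × [2a + (n-1)d]
3741 = n/2 × [2(3) + (n-1)(9)]
3741 = n/2 × [6 + 9n - 9]
7482 = n × [-3 + 9n]
9n² + (-3)n - 7482 = 0
Discriminant: Δ = (-3)² - 4(9)(-7482) = 9 + 269352 = 269361
√Δ = 519
n = [-(-3) + √Δ] / (2·9) = (3 + 519) / 18 = 522 / 18 = 29
(The negative root is discarded since n must be a positive integer.)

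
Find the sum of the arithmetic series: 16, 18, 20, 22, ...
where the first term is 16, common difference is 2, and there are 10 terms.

Sₙ = n/2 × (first + last)
Last term = a + (n-1)d = 16 + (10-1)×2 = 34
S_10 = 10/2 × (16 + 34)
S_10 = 10/2 × 50 = 250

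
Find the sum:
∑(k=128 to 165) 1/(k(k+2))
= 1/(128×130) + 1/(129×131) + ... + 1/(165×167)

Partial fractions: 1/(k(k+2)) = (1/2)[1/k - 1/(k+2)]
Telescoping leaves the first two and last two terms:
= (1/2)[1/128 + 1/129 - 1/166 - 1/167]
= 813029/457745664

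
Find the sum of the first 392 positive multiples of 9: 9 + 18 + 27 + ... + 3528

Factor out 9: = 9(1 + 2 + ... + 392) = 9 × n(n+1)/2
= 9 × 392×393/2
= 9 × 77028
= 693252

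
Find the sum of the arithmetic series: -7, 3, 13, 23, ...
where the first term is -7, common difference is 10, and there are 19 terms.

Sₙ = n/2 × (first + last)
Last term = a + (n-1)d = -7 + (19-1)×10 = 173
S_19 = 19/2 × (-7 + 173)
S_19 = 19/2 × 166 = 1577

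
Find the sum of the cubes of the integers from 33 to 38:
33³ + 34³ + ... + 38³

Use ∑_{k=1}^{n} k³ = [n(n+1)/2]², then subtract the first 32 terms.
∑_{k=1}^{38} k³ = [38×39/2]² = 741² = 549081
∑_{k=1}^{32} k³ = [32×33/2]² = 528² = 278784
∑_{k=33}^{38} k³ = 549081 - 278784 = 270297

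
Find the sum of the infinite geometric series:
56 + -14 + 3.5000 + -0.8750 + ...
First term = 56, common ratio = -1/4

For |r| < 1, S = a / (1 - r)
S = 56 / (1 - (-1/4))
S = 56 / (5/4)
S = 224/5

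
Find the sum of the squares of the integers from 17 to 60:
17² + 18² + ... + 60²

Use ∑_{k=1}^{n} k² = n(n+1)(2n+1)/6, then subtract the first 16 terms.
∑_{k=1}^{60} k² = 60×61×121/6 = 73810
∑_{k=1}^{16} k² = 16×17×33/6 = 1496
∑_{k=17}^{60} k² = 73810 - 1496 = 72314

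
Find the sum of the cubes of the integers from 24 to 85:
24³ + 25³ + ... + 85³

Use ∑_{k=1}^{n} k³ = [n(n+1)/2]², then subtract the first 23 terms.
∑_{k=1}^{85} k³ = [85×86/2]² = 3655² = 13359025
∑_{k=1}^{23} k³ = [23×24/2]² = 276² = 76176
∑_{k=24}^{85} k³ = 13359025 - 76176 = 13282849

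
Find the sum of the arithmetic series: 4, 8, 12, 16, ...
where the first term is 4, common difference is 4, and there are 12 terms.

Sₙ = n/2 × (first + last)
Last term = a + (n-1)d = 4 + (12-1)×4 = 48
S_12 = 12/2 × (4 + 48)
S_12 = 12/2 × 52 = 312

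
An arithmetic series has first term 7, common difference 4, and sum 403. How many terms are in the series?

Using S = n/2 × [2a + (n-1)d]
403 = n/2 × [2(7) + (n-1)(4)]
403 = n/2 × [14 + 4n - 4]
806 = n × [10 + 4n]
4n² + (10)n - 806 = 0
Discriminant: Δ = (10)² - 4(4)(-806) = 100 + 12896 = 12996
√Δ = 114
n = [-(10) + √Δ] / (2·4) = (-10 + 114) / 8 = 104 / 8 = 13
(The negative root is discarded since n must be a positive integer.)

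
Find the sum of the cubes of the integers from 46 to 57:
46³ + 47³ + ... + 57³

Use ∑_{k=1}^{n} k³ = [n(n+1)/2]², then subtract the first 45 terms.
∑_{k=1}^{57} k³ = [57×58/2]² = 1653² = 2732409
∑_{k=1}^{45} k³ = [45×46/2]² = 1035² = 1071225
∑_{k=46}^{57} k³ = 2732409 - 1071225 = 1661184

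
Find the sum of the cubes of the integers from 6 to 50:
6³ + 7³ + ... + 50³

Use ∑_{k=1}^{n} k³ = [n(n+1)/2]², then subtract the first 5 terms.
∑_{k=1}^{50} k³ = [50×51/2]² = 1275² = 1625625
∑_{k=1}^{5} k³ = [5×6/2]² = 15² = 225
∑_{k=6}^{50} k³ = 1625625 - 225 = 1625400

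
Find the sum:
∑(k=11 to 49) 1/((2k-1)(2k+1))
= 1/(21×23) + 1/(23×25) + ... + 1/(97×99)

Partial fractions: 1/((2k-1)(2k+1)) = (1/2)[1/(2k-1) - 1/(2k+1)]
The series telescopes:
= (1/2)[1/21 - 1/99]
= 13/693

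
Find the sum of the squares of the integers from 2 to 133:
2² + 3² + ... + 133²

Use ∑_{k=1}^{n} k² = n(n+1)(2n+1)/6, then subtract the first 1 terms.
∑_{k=1}^{133} k² = 133×134×267/6 = 793079
∑_{k=1}^{1} k² = 1×2×3/6 = 1
∑_{k=2}^{133} k² = 793079 - 1 = 793078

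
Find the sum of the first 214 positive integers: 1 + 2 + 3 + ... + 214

Formula: ∑k = n(n+1)/2
= 214×215/2
= 46010/2
= 23005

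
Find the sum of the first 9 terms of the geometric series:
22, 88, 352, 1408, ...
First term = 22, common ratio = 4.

Sₙ = a(1 - rⁿ) / (1 - r)
S_9 = 22(1 - 4^9) / (1 - 4)
S_9 = 22(1 - 262144) / (-3)
S_9 = 1922382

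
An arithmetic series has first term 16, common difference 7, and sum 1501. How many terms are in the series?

Using S = n/2 × [2a + (n-1)d]
1501 = n/2 × [2(16) + (n-1)(7)]
1501 = n/2 × [32 + 7n - 7]
3002 = n × [25 + 7n]
7n² + (25)n - 3002 = 0
Discriminant: Δ = (25)² - 4(7)(-3002) = 625 + 84056 = 84681
√Δ = 291
n = [-(25) + √Δ] / (2·7) = (-25 + 291) / 14 = 266 / 14 = 19
(The negative root is discarded since n must be a positive integer.)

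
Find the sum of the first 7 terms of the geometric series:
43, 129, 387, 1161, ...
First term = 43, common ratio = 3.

Sₙ = a(1 - rⁿ) / (1 - r)
S_7 = 43(1 - 3^7) / (1 - 3)
S_7 = 43(1 - 2187) / (-2)
S_7 = 46999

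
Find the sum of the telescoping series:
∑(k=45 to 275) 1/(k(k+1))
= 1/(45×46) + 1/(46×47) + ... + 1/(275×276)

Partial fractions: 1/(k(k+1)) = 1/k - 1/(k+1)
The series telescopes:
= (1/45 - 1/46) + (1/46 - 1/47) + ... + (1/275 - 1/276)
= 1/45 - 1/276
= 77/4140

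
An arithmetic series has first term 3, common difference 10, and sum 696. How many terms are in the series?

Using S = n/2 × [2a + (n-1)d]
696 = n/2 × [2(3) + (n-1)(10)]
696 = n/2 × [6 + 10n - 10]
1392 = n × [-4 + 10n]
10n² + (-4)n - 1392 = 0
Discriminant: Δ = (-4)² - 4(10)(-1392) = 16 + 55680 = 55696
√Δ = 236
n = [-(-4) + √Δ] / (2·10) = (4 + 236) / 20 = 240 / 20 = 12
(The negative root is discarded since n must be a positive integer.)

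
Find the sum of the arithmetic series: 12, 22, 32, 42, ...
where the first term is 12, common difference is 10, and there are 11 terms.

Sₙ = n/2 × (first + last)
Last term = a + (n-1)d = 12 + (11-1)×10 = 112
S_11 = 11/2 × (12 + 112)
S_11 = 11/2 × 124 = 682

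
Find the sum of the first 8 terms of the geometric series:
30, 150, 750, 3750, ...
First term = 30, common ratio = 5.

Sₙ = a(1 - rⁿ) / (1 - r)
S_8 = 30(1 - 5^8) / (1 - 5)
S_8 = 30(1 - 390625) / (-4)
S_8 = 2929680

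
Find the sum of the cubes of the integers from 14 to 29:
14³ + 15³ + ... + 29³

Use ∑_{k=1}^{n} k³ = [n(n+1)/2]², then subtract the first 13 terms.
∑_{k=1}^{29} k³ = [29×30/2]² = 435² = 189225
∑_{k=1}^{13} k³ = [13×14/2]² = 91² = 8281
∑_{k=14}^{29} k³ = 189225 - 8281 = 180944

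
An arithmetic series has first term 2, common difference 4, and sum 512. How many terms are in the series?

Using S = n/2 × [2a + (n-1)d]
512 = n/2 × [2(2) + (n-1)(4)]
512 = n/2 × [4 + 4n - 4]
1024 = n × [0 + 4n]
4n² + (0)n - 1024 = 0
Discriminant: Δ = (0)² - 4(4)(-1024) = 0 + 16384 = 16384
√Δ = 128
n = [-(0) + √Δ] / (2·4) = (0 + 128) / 8 = 128 / 8 = 16
(The negative root is discarded since n must be a positive integer.)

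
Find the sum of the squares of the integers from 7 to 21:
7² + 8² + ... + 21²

Use ∑_{k=1}^{n} k² = n(n+1)(2n+1)/6, then subtract the first 6 terms.
∑_{k=1}^{21} k² = 21×22×43/6 = 3311
∑_{k=1}^{6} k² = 6×7×13/6 = 91
∑_{k=7}^{21} k² = 3311 - 91 = 3220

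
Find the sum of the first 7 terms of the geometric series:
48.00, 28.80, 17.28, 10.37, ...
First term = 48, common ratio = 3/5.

Sₙ = a(1 - rⁿ) / (1 - r)
S_7 = 48(1 - (3/5)^7) / (1 - (3/5))
S_7 = 48(1 - (2187/78125)) / (2/5)
S_7 = 1822512/15625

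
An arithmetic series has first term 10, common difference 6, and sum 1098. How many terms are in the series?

Using S = n/2 × [2a + (n-1)d]
1098 = n/2 × [2(10) + (n-1)(6)]
1098 = n/2 × [20 + 6n - 6]
2196 = n × [14 + 6n]
6n² + (14)n - 2196 = 0
Discriminant: Δ = (14)² - 4(6)(-2196) = 196 + 52704 = 52900
√Δ = 230
n = [-(14) + √Δ] / (2·6) = (-14 + 230) / 12 = 216 / 12 = 18
(The negative root is discarded since n must be a positive integer.)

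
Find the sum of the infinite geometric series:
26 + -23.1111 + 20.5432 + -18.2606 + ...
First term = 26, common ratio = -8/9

For |r| < 1, S = a / (1 - r)
S = 26 / (1 - (-8/9))
S = 26 / (17/9)
S = 234/17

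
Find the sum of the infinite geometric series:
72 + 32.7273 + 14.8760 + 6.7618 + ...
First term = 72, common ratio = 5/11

For |r| < 1, S = a / (1 - r)
S = 72 / (1 - (5/11))
S = 72 / (6/11)
S = 132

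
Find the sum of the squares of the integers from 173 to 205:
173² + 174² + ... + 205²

Use ∑_{k=1}^{n} k² = n(n+1)(2n+1)/6, then subtract the first 172 terms.
∑_{k=1}^{205} k² = 205×206×411/6 = 2892755
∑_{k=1}^{172} k² = 172×173×345/6 = 1710970
∑_{k=173}^{205} k² = 2892755 - 1710970 = 1181785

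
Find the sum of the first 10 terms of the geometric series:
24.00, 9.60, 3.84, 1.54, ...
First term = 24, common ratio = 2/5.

Sₙ = a(1 - rⁿ) / (1 - r)
S_10 = 24(1 - (2/5)^10) / (1 - (2/5))
S_10 = 24(1 - (1024/9765625)) / (3/5)
S_10 = 78116808/1953125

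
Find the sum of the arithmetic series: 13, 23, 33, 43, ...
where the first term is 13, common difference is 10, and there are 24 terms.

Sₙ = n/2 × (first + last)
Last term = a + (n-1)d = 13 + (24-1)×10 = 243
S_24 = 24/2 × (13 + 243)
S_24 = 24/2 × 256 = 3072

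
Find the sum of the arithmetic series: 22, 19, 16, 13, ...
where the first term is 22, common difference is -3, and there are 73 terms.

Sₙ = n/2 × (first + last)
Last term = a + (n-1)d = 22 + (73-1)×(-3) = -194
S_73 = 73/2 × (22 + (-194))
S_73 = 73/2 × (-172) = -6278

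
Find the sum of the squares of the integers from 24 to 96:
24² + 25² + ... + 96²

Use ∑_{k=1}^{n} k² = n(n+1)(2n+1)/6, then subtract the first 23 terms.
∑_{k=1}^{96} k² = 96×97×193/6 = 299536
∑_{k=1}^{23} k² = 23×24×47/6 = 4324
∑_{k=24}^{96} k² = 299536 - 4324 = 295212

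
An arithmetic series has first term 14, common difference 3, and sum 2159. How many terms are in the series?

Using S = n/2 × [2a + (n-1)d]
2159 = n/2 × [2(14) + (n-1)(3)]
2159 = n/2 × [28 + 3n - 3]
4318 = n × [25 + 3n]
3n² + (25)n - 4318 = 0
Discriminant: Δ = (25)² - 4(3)(-4318) = 625 + 51816 = 52441
√Δ = 229
n = [-(25) + √Δ] / (2·3) = (-25 + 229) / 6 = 204 / 6 = 34
(The negative root is discarded since n must be a positive integer.)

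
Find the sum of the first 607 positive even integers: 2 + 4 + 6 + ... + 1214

Sum of first n even numbers = n(n+1)
= 607×608
= 369056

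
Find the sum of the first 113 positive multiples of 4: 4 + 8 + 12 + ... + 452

Factor out 4: = 4(1 + 2 + ... + 113) = 4 × n(n+1)/2
= 4 × 113×114/2
= 4 × 6441
= 25764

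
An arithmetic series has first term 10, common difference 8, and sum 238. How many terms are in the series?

Using S = n/2 × [2a + (n-1)d]
238 = n/2 × [2(10) + (n-1)(8)]
238 = n/2 × [20 + 8n - 8]
476 = n × [12 + 8n]
8n² + (12)n - 476 = 0
Discriminant: Δ = (12)² - 4(8)(-476) = 144 + 15232 = 15376
√Δ = 124
n = [-(12) + √Δ] / (2·8) = (-12 + 124) / 16 = 112 / 16 = 7
(The negative root is discarded since n must be a positive integer.)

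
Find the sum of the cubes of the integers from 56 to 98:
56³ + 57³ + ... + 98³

Use ∑_{k=1}^{n} k³ = [n(n+1)/2]², then subtract the first 55 terms.
∑_{k=1}^{98} k³ = [98×99/2]² = 4851² = 23532201
∑_{k=1}^{55} k³ = [55×56/2]² = 1540² = 2371600
∑_{k=56}^{98} k³ = 23532201 - 2371600 = 21160601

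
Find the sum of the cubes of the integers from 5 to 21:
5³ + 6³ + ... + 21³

Use ∑_{k=1}^{n} k³ = [n(n+1)/2]², then subtract the first 4 terms.
∑_{k=1}^{21} k³ = [21×22/2]² = 231² = 53361
∑_{k=1}^{4} k³ = [4×5/2]² = 10² = 100
∑_{k=5}^{21} k³ = 53361 - 100 = 53261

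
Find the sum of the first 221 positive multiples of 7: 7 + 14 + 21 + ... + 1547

Factor out 7: = 7(1 + 2 + ... + 221) = 7 × n(n+1)/2
= 7 × 221×222/2
= 7 × 24531
= 171717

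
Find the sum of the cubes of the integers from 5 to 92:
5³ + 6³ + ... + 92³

Use ∑_{k=1}^{n} k³ = [n(n+1)/2]², then subtract the first 4 terms.
∑_{k=1}^{92} k³ = [92×93/2]² = 4278² = 18301284
∑_{k=1}^{4} k³ = [4×5/2]² = 10² = 100
∑_{k=5}^{92} k³ = 18301284 - 100 = 18301184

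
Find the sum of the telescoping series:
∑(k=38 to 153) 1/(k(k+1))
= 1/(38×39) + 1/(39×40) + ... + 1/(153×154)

Partial fractions: 1/(k(k+1)) = 1/k - 1/(k+1)
The series telescopes:
= (1/38 - 1/39) + (1/39 - 1/40) + ... + (1/153 - 1/154)
= 1/38 - 1/154
= 29/1463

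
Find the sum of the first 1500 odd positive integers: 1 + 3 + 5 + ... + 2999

Sum of first n odd numbers = n²
= 1500²
= 2250000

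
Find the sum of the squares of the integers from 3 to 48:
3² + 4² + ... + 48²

Use ∑_{k=1}^{n} k² = n(n+1)(2n+1)/6, then subtract the first 2 terms.
∑_{k=1}^{48} k² = 48×49×97/6 = 38024
∑_{k=1}^{2} k² = 2×3×5/6 = 5
∑_{k=3}^{48} k² = 38024 - 5 = 38019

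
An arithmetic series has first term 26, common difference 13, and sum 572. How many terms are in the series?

Using S = n/2 × [2a + (n-1)d]
572 = n/2 × [2(26) + (n-1)(13)]
572 = n/2 × [52 + 13n - 13]
1144 = n × [39 + 13n]
13n² + (39)n - 1144 = 0
Discriminant: Δ = (39)² - 4(13)(-1144) = 1521 + 59488 = 61009
√Δ = 247
n = [-(39) + √Δ] / (2·13) = (-39 + 247) / 26 = 208 / 26 = 8
(The negative root is discarded since n must be a positive integer.)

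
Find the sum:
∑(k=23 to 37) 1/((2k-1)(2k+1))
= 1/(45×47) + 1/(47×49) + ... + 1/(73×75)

Partial fractions: 1/((2k-1)(2k+1)) = (1/2)[1/(2k-1) - 1/(2k+1)]
The series telescopes:
= (1/2)[1/45 - 1/75]
= 1/225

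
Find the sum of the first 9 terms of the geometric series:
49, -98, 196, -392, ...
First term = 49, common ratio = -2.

Sₙ = a(1 - rⁿ) / (1 - r)
S_9 = 49(1 - (-2)^9) / (1 - (-2))
S_9 = 49(1 - (-512)) / (3)
S_9 = 8379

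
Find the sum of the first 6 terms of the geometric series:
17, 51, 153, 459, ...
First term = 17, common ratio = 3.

Sₙ = a(1 - rⁿ) / (1 - r)
S_6 = 17(1 - 3^6) / (1 - 3)
S_6 = 17(1 - 729) / (-2)
S_6 = 6188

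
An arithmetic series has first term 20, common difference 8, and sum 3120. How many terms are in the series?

Using S = n/2 × [2a + (n-1)d]
3120 = n/2 × [2(20) + (n-1)(8)]
3120 = n/2 × [40 + 8n - 8]
6240 = n × [32 + 8n]
8n² + (32)n - 6240 = 0
Discriminant: Δ = (32)² - 4(8)(-6240) = 1024 + 199680 = 200704
√Δ = 448
n = [-(32) + √Δ] / (2·8) = (-32 + 448) / 16 = 416 / 16 = 26
(The negative root is discarded since n must be a positive integer.)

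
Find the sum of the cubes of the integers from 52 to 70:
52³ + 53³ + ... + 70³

Use ∑_{k=1}^{n} k³ = [n(n+1)/2]², then subtract the first 51 terms.
∑_{k=1}^{70} k³ = [70×71/2]² = 2485² = 6175225
∑_{k=1}^{51} k³ = [51×52/2]² = 1326² = 1758276
∑_{k=52}^{70} k³ = 6175225 - 1758276 = 4416949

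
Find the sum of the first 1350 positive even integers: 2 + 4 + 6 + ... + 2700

Sum of first n even numbers = n(n+1)
= 1350×1351
= 1823850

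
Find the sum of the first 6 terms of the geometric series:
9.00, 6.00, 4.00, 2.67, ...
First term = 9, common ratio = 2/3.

Sₙ = a(1 - rⁿ) / (1 - r)
S_6 = 9(1 - (2/3)^6) / (1 - (2/3))
S_6 = 9(1 - (64/729)) / (1/3)
S_6 = 665/27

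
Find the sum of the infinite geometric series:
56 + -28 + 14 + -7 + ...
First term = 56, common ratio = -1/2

For |r| < 1, S = a / (1 - r)
S = 56 / (1 - (-1/2))
S = 56 / (3/2)
S = 112/3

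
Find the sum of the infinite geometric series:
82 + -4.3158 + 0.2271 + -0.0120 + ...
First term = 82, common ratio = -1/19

For |r| < 1, S = a / (1 - r)
S = 82 / (1 - (-1/19))
S = 82 / (20/19)
S = 779/10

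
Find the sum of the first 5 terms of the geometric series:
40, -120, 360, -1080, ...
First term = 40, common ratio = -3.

Sₙ = a(1 - rⁿ) / (1 - r)
S_5 = 40(1 - (-3)^5) / (1 - (-3))
S_5 = 40(1 - (-243)) / (4)
S_5 = 2440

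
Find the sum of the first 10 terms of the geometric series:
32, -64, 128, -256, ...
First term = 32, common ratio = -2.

Sₙ = a(1 - rⁿ) / (1 - r)
S_10 = 32(1 - (-2)^10) / (1 - (-2))
S_10 = 32(1 - 1024) / (3)
S_10 = -10912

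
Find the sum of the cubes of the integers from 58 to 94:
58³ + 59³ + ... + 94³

Use ∑_{k=1}^{n} k³ = [n(n+1)/2]², then subtract the first 57 terms.
∑_{k=1}^{94} k³ = [94×95/2]² = 4465² = 19936225
∑_{k=1}^{57} k³ = [57×58/2]² = 1653² = 2732409
∑_{k=58}^{94} k³ = 19936225 - 2732409 = 17203816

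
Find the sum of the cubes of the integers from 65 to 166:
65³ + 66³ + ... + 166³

Use ∑_{k=1}^{n} k³ = [n(n+1)/2]², then subtract the first 64 terms.
∑_{k=1}^{166} k³ = [166×167/2]² = 13861² = 192127321
∑_{k=1}^{64} k³ = [64×65/2]² = 2080² = 4326400
∑_{k=65}^{166} k³ = 192127321 - 4326400 = 187800921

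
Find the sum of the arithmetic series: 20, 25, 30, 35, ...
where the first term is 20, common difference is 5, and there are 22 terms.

Sₙ = n/2 × (first + last)
Last term = a + (n-1)d = 20 + (22-1)×5 = 125
S_22 = 22/2 × (20 + 125)
S_22 = 22/2 × 145 = 1595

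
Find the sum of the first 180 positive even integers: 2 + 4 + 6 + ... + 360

Sum of first n even numbers = n(n+1)
= 180×181
= 32580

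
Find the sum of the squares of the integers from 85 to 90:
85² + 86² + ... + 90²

Use ∑_{k=1}^{n} k² = n(n+1)(2n+1)/6, then subtract the first 84 terms.
∑_{k=1}^{90} k² = 90×91×181/6 = 247065
∑_{k=1}^{84} k² = 84×85×169/6 = 201110
∑_{k=85}^{90} k² = 247065 - 201110 = 45955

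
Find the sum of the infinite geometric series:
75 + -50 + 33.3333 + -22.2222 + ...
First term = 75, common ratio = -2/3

For |r| < 1, S = a / (1 - r)
S = 75 / (1 - (-2/3))
S = 75 / (5/3)
S = 45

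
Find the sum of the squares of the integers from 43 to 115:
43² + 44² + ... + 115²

Use ∑_{k=1}^{n} k² = n(n+1)(2n+1)/6, then subtract the first 42 terms.
∑_{k=1}^{115} k² = 115×116×231/6 = 513590
∑_{k=1}^{42} k² = 42×43×85/6 = 25585
∑_{k=43}^{115} k² = 513590 - 25585 = 488005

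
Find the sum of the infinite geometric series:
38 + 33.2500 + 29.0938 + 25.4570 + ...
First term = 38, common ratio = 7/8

For |r| < 1, S = a / (1 - r)
S = 38 / (1 - (7/8))
S = 38 / (1/8)
S = 304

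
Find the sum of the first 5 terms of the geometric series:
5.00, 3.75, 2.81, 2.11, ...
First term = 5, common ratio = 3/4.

Sₙ = a(1 - rⁿ) / (1 - r)
S_5 = 5(1 - (3/4)^5) / (1 - (3/4))
S_5 = 5(1 - (243/1024)) / (1/4)
S_5 = 3905/256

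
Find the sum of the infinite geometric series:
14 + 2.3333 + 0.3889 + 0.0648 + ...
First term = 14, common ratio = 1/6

For |r| < 1, S = a / (1 - r)
S = 14 / (1 - (1/6))
S = 14 / (5/6)
S = 84/5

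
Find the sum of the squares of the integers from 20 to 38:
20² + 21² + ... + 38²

Use ∑_{k=1}^{n} k² = n(n+1)(2n+1)/6, then subtract the first 19 terms.
∑_{k=1}^{38} k² = 38×39×77/6 = 19019
∑_{k=1}^{19} k² = 19×20×39/6 = 2470
∑_{k=20}^{38} k² = 19019 - 2470 = 16549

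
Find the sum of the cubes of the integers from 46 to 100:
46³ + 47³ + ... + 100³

Use ∑_{k=1}^{n} k³ = [n(n+1)/2]², then subtract the first 45 terms.
∑_{k=1}^{100} k³ = [100×101/2]² = 5050² = 25502500
∑_{k=1}^{45} k³ = [45×46/2]² = 1035² = 1071225
∑_{k=46}^{100} k³ = 25502500 - 1071225 = 24431275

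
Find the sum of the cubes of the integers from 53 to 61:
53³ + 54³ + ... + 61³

Use ∑_{k=1}^{n} k³ = [n(n+1)/2]², then subtract the first 52 terms.
∑_{k=1}^{61} k³ = [61×62/2]² = 1891² = 3575881
∑_{k=1}^{52} k³ = [52×53/2]² = 1378² = 1898884
∑_{k=53}^{61} k³ = 3575881 - 1898884 = 1676997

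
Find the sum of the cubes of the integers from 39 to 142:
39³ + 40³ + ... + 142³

Use ∑_{k=1}^{n} k³ = [n(n+1)/2]², then subtract the first 38 terms.
∑_{k=1}^{142} k³ = [142×143/2]² = 10153² = 103083409
∑_{k=1}^{38} k³ = [38×39/2]² = 741² = 549081
∑_{k=39}^{142} k³ = 103083409 - 549081 = 102534328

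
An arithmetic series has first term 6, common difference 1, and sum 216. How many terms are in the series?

Using S = n/2 × [2a + (n-1)d]
216 = n/2 × [2(6) + (n-1)(1)]
216 = n/2 × [12 + 1n - 1]
432 = n × [11 + 1n]
1n² + (11)n - 432 = 0
Discriminant: Δ = (11)² - 4(1)(-432) = 121 + 1728 = 1849
√Δ = 43
n = [-(11) + √Δ] / (2·1) = (-11 + 43) / 2 = 32 / 2 = 16
(The negative root is discarded since n must be a positive integer.)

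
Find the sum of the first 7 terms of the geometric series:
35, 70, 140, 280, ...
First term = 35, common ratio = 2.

Sₙ = a(1 - rⁿ) / (1 - r)
S_7 = 35(1 - 2^7) / (1 - 2)
S_7 = 35(1 - 128) / (-1)
S_7 = 4445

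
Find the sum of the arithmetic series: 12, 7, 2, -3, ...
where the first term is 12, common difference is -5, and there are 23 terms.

Sₙ = n/2 × (first + last)
Last term = a + (n-1)d = 12 + (23-1)×(-5) = -98
S_23 = 23/2 × (12 + (-98))
S_23 = 23/2 × (-86) = -989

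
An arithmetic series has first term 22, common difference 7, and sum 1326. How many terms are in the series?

Using S = n/2 × [2a + (n-1)d]
1326 = n/2 × [2(22) + (n-1)(7)]
1326 = n/2 × [44 + 7n - 7]
2652 = n × [37 + 7n]
7n² + (37)n - 2652 = 0
Discriminant: Δ = (37)² - 4(7)(-2652) = 1369 + 74256 = 75625
√Δ = 275
n = [-(37) + √Δ] / (2·7) = (-37 + 275) / 14 = 238 / 14 = 17
(The negative root is discarded since n must be a positive integer.)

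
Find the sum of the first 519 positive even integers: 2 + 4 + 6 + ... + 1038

Sum of first n even numbers = n(n+1)
= 519×520
= 269880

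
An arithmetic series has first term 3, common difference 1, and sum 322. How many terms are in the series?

Using S = n/2 × [2a + (n-1)d]
322 = n/2 × [2(3) + (n-1)(1)]
322 = n/2 × [6 + 1n - 1]
644 = n × [5 + 1n]
1n² + (5)n - 644 = 0
Discriminant: Δ = (5)² - 4(1)(-644) = 25 + 2576 = 2601
√Δ = 51
n = [-(5) + √Δ] / (2·1) = (-5 + 51) / 2 = 46 / 2 = 23
(The negative root is discarded since n must be a positive integer.)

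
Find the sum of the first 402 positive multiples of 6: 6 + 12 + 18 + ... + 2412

Factor out 6: = 6(1 + 2 + ... + 402) = 6 × n(n+1)/2
= 6 × 402×403/2
= 6 × 81003
= 486018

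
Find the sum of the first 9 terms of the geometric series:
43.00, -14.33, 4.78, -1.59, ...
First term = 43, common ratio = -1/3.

Sₙ = a(1 - rⁿ) / (1 - r)
S_9 = 43(1 - (-1/3)^9) / (1 - (-1/3))
S_9 = 43(1 - (-1/19683)) / (4/3)
S_9 = 211603/6561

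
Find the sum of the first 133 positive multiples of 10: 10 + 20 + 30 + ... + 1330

Factor out 10: = 10(1 + 2 + ... + 133) = 10 × n(n+1)/2
= 10 × 133×134/2
= 10 × 8911
= 89110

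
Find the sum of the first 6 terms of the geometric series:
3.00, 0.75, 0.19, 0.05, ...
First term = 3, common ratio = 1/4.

Sₙ = a(1 - rⁿ) / (1 - r)
S_6 = 3(1 - (1/4)^6) / (1 - (1/4))
S_6 = 3(1 - (1/4096)) / (3/4)
S_6 = 4095/1024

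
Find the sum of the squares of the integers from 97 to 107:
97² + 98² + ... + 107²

Use ∑_{k=1}^{n} k² = n(n+1)(2n+1)/6, then subtract the first 96 terms.
∑_{k=1}^{107} k² = 107×108×215/6 = 414090
∑_{k=1}^{96} k² = 96×97×193/6 = 299536
∑_{k=97}^{107} k² = 414090 - 299536 = 114554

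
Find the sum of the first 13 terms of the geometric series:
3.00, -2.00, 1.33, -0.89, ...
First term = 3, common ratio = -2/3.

Sₙ = a(1 - rⁿ) / (1 - r)
S_13 = 3(1 - (-2/3)^13) / (1 - (-2/3))
S_13 = 3(1 - (-8192/1594323)) / (5/3)
S_13 = 320503/177147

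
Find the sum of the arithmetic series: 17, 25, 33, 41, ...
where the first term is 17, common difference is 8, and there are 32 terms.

Sₙ = n/2 × (first + last)
Last term = a + (n-1)d = 17 + (32-1)×8 = 265
S_32 = 32/2 × (17 + 265)
S_32 = 32/2 × 282 = 4512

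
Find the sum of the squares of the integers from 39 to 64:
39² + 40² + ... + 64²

Use ∑_{k=1}^{n} k² = n(n+1)(2n+1)/6, then subtract the first 38 terms.
∑_{k=1}^{64} k² = 64×65×129/6 = 89440
∑_{k=1}^{38} k² = 38×39×77/6 = 19019
∑_{k=39}^{64} k² = 89440 - 19019 = 70421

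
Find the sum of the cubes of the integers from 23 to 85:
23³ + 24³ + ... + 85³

Use ∑_{k=1}^{n} k³ = [n(n+1)/2]², then subtract the first 22 terms.
∑_{k=1}^{85} k³ = [85×86/2]² = 3655² = 13359025
∑_{k=1}^{22} k³ = [22×23/2]² = 253² = 64009
∑_{k=23}^{85} k³ = 13359025 - 64009 = 13295016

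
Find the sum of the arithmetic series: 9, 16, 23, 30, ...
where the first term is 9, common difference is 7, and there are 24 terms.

Sₙ = n/2 × (first + last)
Last term = a + (n-1)d = 9 + (24-1)×7 = 170
S_24 = 24/2 × (9 + 170)
S_24 = 24/2 × 179 = 2148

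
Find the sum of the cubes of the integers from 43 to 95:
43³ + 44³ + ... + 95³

Use ∑_{k=1}^{n} k³ = [n(n+1)/2]², then subtract the first 42 terms.
∑_{k=1}^{95} k³ = [95×96/2]² = 4560² = 20793600
∑_{k=1}^{42} k³ = [42×43/2]² = 903² = 815409
∑_{k=43}^{95} k³ = 20793600 - 815409 = 19978191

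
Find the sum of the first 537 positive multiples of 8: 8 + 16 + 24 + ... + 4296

Factor out 8: = 8(1 + 2 + ... + 537) = 8 × n(n+1)/2
= 8 × 537×538/2
= 8 × 144453
= 1155624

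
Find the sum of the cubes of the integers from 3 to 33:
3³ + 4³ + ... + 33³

Use ∑_{k=1}^{n} k³ = [n(n+1)/2]², then subtract the first 2 terms.
∑_{k=1}^{33} k³ = [33×34/2]² = 561² = 314721
∑_{k=1}^{2} k³ = [2×3/2]² = 3² = 9
∑_{k=3}^{33} k³ = 314721 - 9 = 314712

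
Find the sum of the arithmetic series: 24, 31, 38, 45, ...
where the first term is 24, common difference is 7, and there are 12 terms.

Sₙ = n/2 × (first + last)
Last term = a + (n-1)d = 24 + (12-1)×7 = 101
S_12 = 12/2 × (24 + 101)
S_12 = 12/2 × 125 = 750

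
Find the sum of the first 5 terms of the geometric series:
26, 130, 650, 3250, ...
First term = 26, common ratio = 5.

Sₙ = a(1 - rⁿ) / (1 - r)
S_5 = 26(1 - 5^5) / (1 - 5)
S_5 = 26(1 - 3125) / (-4)
S_5 = 20306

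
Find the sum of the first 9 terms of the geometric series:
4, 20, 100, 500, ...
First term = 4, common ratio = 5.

Sₙ = a(1 - rⁿ) / (1 - r)
S_9 = 4(1 - 5^9) / (1 - 5)
S_9 = 4(1 - 1953125) / (-4)
S_9 = 1953124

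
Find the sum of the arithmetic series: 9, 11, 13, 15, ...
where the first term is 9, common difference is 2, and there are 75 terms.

Sₙ = n/2 × (first + last)
Last term = a + (n-1)d = 9 + (75-1)×2 = 157
S_75 = 75/2 × (9 + 157)
S_75 = 75/2 × 166 = 6225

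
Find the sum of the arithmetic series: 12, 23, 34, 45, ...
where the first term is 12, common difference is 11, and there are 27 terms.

Sₙ = n/2 × (first + last)
Last term = a + (n-1)d = 12 + (27-1)×11 = 298
S_27 = 27/2 × (12 + 298)
S_27 = 27/2 × 310 = 4185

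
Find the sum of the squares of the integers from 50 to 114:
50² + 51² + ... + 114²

Use ∑_{k=1}^{n} k² = n(n+1)(2n+1)/6, then subtract the first 49 terms.
∑_{k=1}^{114} k² = 114×115×229/6 = 500365
∑_{k=1}^{49} k² = 49×50×99/6 = 40425
∑_{k=50}^{114} k² = 500365 - 40425 = 459940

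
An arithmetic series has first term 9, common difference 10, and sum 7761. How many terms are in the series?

Using S = n/2 × [2a + (n-1)d]
7761 = n/2 × [2(9) + (n-1)(10)]
7761 = n/2 × [18 + 10n - 10]
15522 = n × [8 + 10n]
10n² + (8)n - 15522 = 0
Discriminant: Δ = (8)² - 4(10)(-15522) = 64 + 620880 = 620944
√Δ = 788
n = [-(8) + √Δ] / (2·10) = (-8 + 788) / 20 = 780 / 20 = 39
(The negative root is discarded since n must be a positive integer.)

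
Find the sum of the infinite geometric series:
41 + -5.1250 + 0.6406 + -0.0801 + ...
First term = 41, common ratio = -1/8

For |r| < 1, S = a / (1 - r)
S = 41 / (1 - (-1/8))
S = 41 / (9/8)
S = 328/9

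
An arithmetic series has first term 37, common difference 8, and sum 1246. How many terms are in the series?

Using S = n/2 × [2a + (n-1)d]
1246 = n/2 × [2(37) + (n-1)(8)]
1246 = n/2 × [74 + 8n - 8]
2492 = n × [66 + 8n]
8n² + (66)n - 2492 = 0
Discriminant: Δ = (66)² - 4(8)(-2492) = 4356 + 79744 = 84100
√Δ = 290
n = [-(66) + √Δ] / (2·8) = (-66 + 290) / 16 = 224 / 16 = 14
(The negative root is discarded since n must be a positive integer.)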